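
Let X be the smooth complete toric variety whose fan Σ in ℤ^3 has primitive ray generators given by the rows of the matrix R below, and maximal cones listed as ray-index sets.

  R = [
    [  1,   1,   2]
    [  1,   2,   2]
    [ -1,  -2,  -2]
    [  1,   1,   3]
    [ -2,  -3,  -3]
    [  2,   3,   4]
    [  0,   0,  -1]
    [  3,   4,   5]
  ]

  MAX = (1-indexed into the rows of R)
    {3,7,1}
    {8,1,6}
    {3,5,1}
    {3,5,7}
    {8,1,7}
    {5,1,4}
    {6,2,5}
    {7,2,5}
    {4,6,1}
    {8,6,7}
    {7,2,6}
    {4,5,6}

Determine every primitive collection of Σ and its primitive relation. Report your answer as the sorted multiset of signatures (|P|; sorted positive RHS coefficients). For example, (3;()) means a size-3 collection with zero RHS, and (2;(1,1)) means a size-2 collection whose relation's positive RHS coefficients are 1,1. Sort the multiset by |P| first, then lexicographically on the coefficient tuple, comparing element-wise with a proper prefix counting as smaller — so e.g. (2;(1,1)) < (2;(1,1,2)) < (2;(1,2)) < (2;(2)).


14 collections generate NE(X_Σ); each relation:

  P={2,3}:  v_{2} + v_{3} = 0 ; sig = (2;())
  P={1,2}:  v_{1} + v_{2} = v_{6} ; sig = (2;(1))
  P={3,6}:  v_{3} + v_{6} = v_{1} ; sig = (2;(1))
  P={4,7}:  v_{4} + v_{7} = v_{1} ; sig = (2;(1))
  P={5,8}:  v_{5} + v_{8} = v_{1} ; sig = (2;(1))
  P={2,4}:  v_{2} + v_{4} = v_{5} + 2·v_{6} ; sig = (2;(1,2))
  P={2,8}:  v_{2} + v_{8} = 2·v_{6} + v_{7} ; sig = (2;(1,2))
  P={3,4}:  v_{3} + v_{4} = 2·v_{1} + v_{5} ; sig = (2;(1,2))
  P={3,8}:  v_{3} + v_{8} = 2·v_{1} + v_{7} ; sig = (2;(1,2))
  P={4,8}:  v_{4} + v_{8} = 2·v_{1} + v_{6} ; sig = (2;(1,2))
  P={5,6,7}:  v_{5} + v_{6} + v_{7} = 0 ; sig = (3;())
  P={1,5,6}:  v_{1} + v_{5} + v_{6} = v_{4} ; sig = (3;(1))
  P={1,5,7}:  v_{1} + v_{5} + v_{7} = v_{3} ; sig = (3;(1))
  P={1,6,7}:  v_{1} + v_{6} + v_{7} = v_{8} ; sig = (3;(1))

Signatures (|P|; sorted positive RHS coefficients), sorted:
    (2;())
    (2;(1))
    (2;(1))
    (2;(1))
    (2;(1))
    (2;(1,2))
    (2;(1,2))
    (2;(1,2))
    (2;(1,2))
    (2;(1,2))
    (3;())
    (3;(1))
    (3;(1))
    (3;(1))


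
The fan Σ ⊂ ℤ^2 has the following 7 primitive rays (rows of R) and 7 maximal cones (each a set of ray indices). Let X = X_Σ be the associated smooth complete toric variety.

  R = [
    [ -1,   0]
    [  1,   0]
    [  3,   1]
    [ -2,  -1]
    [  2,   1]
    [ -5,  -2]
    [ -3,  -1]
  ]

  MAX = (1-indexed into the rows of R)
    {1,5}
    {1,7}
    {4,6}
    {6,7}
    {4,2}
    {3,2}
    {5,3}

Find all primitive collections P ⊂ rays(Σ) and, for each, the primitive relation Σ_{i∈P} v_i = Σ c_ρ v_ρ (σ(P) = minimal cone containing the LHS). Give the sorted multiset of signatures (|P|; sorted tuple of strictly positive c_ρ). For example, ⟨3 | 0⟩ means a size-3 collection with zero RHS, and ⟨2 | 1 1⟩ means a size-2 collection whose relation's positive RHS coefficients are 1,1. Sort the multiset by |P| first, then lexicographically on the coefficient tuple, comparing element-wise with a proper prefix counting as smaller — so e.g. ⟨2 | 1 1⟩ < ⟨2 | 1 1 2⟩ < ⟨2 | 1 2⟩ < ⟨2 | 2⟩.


Minimal non-faces — 14 found among 7 rays, 7 max cones:

  P = {1,2}:  v_{1} + v_{2} = 0 — sig = ⟨2 | 0⟩
  P = {3,7}:  v_{3} + v_{7} = 0 — sig = ⟨2 | 0⟩
  P = {4,5}:  v_{4} + v_{5} = 0 — sig = ⟨2 | 0⟩
  P = {1,3}:  v_{1} + v_{3} = v_{5} — sig = ⟨2 | 1⟩
  P = {1,4}:  v_{1} + v_{4} = v_{7} — sig = ⟨2 | 1⟩
  P = {2,5}:  v_{2} + v_{5} = v_{3} — sig = ⟨2 | 1⟩
  P = {2,7}:  v_{2} + v_{7} = v_{4} — sig = ⟨2 | 1⟩
  P = {3,4}:  v_{3} + v_{4} = v_{2} — sig = ⟨2 | 1⟩
  P = {3,6}:  v_{3} + v_{6} = v_{4} — sig = ⟨2 | 1⟩
  P = {4,7}:  v_{4} + v_{7} = v_{6} — sig = ⟨2 | 1⟩
  P = {5,6}:  v_{5} + v_{6} = v_{7} — sig = ⟨2 | 1⟩
  P = {5,7}:  v_{5} + v_{7} = v_{1} — sig = ⟨2 | 1⟩
  P = {1,6}:  v_{1} + v_{6} = 2·v_{7} — sig = ⟨2 | 2⟩
  P = {2,6}:  v_{2} + v_{6} = 2·v_{4} — sig = ⟨2 | 2⟩

Sorted signature multiset PRS(X):
[⟨2 | 0⟩, ⟨2 | 0⟩, ⟨2 | 0⟩, ⟨2 | 1⟩, ⟨2 | 1⟩, ⟨2 | 1⟩, ⟨2 | 1⟩, ⟨2 | 1⟩, ⟨2 | 1⟩, ⟨2 | 1⟩, ⟨2 | 1⟩, ⟨2 | 1⟩, ⟨2 | 2⟩, ⟨2 | 2⟩]


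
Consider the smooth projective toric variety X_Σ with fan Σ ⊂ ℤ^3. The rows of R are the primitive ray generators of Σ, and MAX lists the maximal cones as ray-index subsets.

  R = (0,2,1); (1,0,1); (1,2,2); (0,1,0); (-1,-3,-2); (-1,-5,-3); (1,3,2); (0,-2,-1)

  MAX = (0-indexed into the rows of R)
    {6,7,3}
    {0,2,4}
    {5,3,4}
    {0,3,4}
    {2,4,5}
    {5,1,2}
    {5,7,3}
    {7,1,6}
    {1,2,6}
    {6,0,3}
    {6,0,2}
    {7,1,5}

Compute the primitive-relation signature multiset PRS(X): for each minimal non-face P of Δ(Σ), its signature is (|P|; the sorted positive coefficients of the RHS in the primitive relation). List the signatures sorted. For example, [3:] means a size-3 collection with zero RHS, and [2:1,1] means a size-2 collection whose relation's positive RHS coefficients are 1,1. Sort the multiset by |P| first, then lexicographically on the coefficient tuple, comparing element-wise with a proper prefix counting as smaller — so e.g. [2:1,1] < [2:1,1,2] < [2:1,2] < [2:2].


10 minimal non-faces of Δ(Σ) (on 8 rays):

  P={0,7}:  v_{0} + v_{7} = 0 ; sig = [2:]
  P={4,6}:  v_{4} + v_{6} = 0 ; sig = [2:]
  P={0,1}:  v_{0} + v_{1} = v_{2} ; sig = [2:1]
  P={0,5}:  v_{0} + v_{5} = v_{4} ; sig = [2:1]
  P={2,3}:  v_{2} + v_{3} = v_{6} ; sig = [2:1]
  P={2,7}:  v_{2} + v_{7} = v_{1} ; sig = [2:1]
  P={4,7}:  v_{4} + v_{7} = v_{5} ; sig = [2:1]
  P={5,6}:  v_{5} + v_{6} = v_{7} ; sig = [2:1]
  P={1,3}:  v_{1} + v_{3} = v_{6} + v_{7} ; sig = [2:1,1]
  P={1,4}:  v_{1} + v_{4} = v_{2} + v_{5} ; sig = [2:1,1]

Hence PRS(X_Σ) =
[[2:], [2:], [2:1], [2:1], [2:1], [2:1], [2:1], [2:1], [2:1,1], [2:1,1]]


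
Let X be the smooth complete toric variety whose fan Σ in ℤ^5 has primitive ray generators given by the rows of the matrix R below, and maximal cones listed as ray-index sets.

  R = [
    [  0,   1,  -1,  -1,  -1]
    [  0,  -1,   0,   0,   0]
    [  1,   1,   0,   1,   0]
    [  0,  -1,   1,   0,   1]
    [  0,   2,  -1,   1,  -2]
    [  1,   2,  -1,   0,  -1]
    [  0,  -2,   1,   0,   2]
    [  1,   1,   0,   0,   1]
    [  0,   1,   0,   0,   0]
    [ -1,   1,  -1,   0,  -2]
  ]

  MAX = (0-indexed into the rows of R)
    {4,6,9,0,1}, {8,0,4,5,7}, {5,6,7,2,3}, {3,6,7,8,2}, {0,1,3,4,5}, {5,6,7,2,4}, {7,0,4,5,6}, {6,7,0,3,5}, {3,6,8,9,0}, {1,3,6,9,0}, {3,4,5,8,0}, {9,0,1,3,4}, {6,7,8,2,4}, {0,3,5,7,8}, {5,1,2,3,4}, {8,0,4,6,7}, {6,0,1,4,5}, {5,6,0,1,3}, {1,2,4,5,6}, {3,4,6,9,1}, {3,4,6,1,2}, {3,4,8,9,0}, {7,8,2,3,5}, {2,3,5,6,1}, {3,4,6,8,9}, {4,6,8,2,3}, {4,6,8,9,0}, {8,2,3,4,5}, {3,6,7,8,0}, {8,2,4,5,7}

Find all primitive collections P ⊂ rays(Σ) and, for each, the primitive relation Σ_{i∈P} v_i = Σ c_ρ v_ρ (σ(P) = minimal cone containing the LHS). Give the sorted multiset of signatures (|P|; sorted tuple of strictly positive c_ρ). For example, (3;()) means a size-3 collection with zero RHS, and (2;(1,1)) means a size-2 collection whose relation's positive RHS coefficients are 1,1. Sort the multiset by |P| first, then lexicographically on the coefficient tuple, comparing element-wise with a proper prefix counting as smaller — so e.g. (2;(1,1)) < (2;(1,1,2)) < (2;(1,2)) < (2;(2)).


Δ(Σ) — 10 vertices, 10 min non-faces:

  P = {1,8}:  v_{1} + v_{8} = 0  ⇒ sig = (2;())
  P = {0,2}:  v_{0} + v_{2} = v_{5}  ⇒ sig = (2;(1))
  P = {2,9}:  v_{2} + v_{9} = v_{4}  ⇒ sig = (2;(1))
  P = {1,7}:  v_{1} + v_{7} = v_{5} + v_{6}  ⇒ sig = (2;(1,1))
  P = {5,9}:  v_{5} + v_{9} = v_{0} + v_{4}  ⇒ sig = (2;(1,1))
  P = {7,9}:  v_{7} + v_{9} = v_{0} + v_{4} + v_{6} + v_{8}  ⇒ sig = (2;(1,1,1,1))
  P = {5,6,8}:  v_{5} + v_{6} + v_{8} = v_{7}  ⇒ sig = (3;(1))
  P = {3,4,7}:  v_{3} + v_{4} + v_{7} = v_{2} + v_{8}  ⇒ sig = (3;(1,1))
  P = {0,3,4,6}:  v_{0} + v_{3} + v_{4} + v_{6} = 0  ⇒ sig = (4;())
  P = {3,4,5,6}:  v_{3} + v_{4} + v_{5} + v_{6} = v_{2}  ⇒ sig = (4;(1))

Hence PRS(X_Σ) =
    |P|=2: 6 collections, coeffs (), (1), (1), (1,1), (1,1), (1,1,1,1)
    |P|=3: 2 collections, coeffs (1), (1,1)
    |P|=4: 2 collections, coeffs (), (1)


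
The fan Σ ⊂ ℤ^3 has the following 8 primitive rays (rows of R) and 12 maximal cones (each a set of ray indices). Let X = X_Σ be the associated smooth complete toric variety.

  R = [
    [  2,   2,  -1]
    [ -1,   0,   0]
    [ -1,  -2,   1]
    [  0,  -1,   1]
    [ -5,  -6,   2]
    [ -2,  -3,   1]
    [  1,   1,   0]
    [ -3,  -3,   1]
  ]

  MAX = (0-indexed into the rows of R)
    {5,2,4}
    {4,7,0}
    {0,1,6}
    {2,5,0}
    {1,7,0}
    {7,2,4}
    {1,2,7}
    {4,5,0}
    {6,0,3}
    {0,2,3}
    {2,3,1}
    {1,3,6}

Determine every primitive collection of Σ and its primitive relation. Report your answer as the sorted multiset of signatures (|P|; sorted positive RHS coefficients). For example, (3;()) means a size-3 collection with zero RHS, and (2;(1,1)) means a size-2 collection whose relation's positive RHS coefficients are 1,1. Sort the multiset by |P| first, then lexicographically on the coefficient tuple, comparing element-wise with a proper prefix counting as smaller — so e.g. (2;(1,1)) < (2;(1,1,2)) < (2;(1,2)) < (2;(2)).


Δ(Σ) — 8 vertices, 14 min non-faces:

  P = {1,5}:  v_{1} + v_{5} = v_{7}  ⇒ sig = (2;(1))
  P = {2,6}:  v_{2} + v_{6} = v_{3}  ⇒ sig = (2;(1))
  P = {5,6}:  v_{5} + v_{6} = v_{2}  ⇒ sig = (2;(1))
  P = {5,7}:  v_{5} + v_{7} = v_{4}  ⇒ sig = (2;(1))
  P = {4,6}:  v_{4} + v_{6} = v_{2} + v_{7}  ⇒ sig = (2;(1,1))
  P = {6,7}:  v_{6} + v_{7} = v_{1} + v_{2}  ⇒ sig = (2;(1,1))
  P = {3,4}:  v_{3} + v_{4} = 2·v_{2} + v_{7}  ⇒ sig = (2;(1,2))
  P = {3,7}:  v_{3} + v_{7} = v_{1} + 2·v_{2}  ⇒ sig = (2;(1,2))
  P = {1,4}:  v_{1} + v_{4} = 2·v_{7}  ⇒ sig = (2;(2))
  P = {3,5}:  v_{3} + v_{5} = 2·v_{2}  ⇒ sig = (2;(2))
  P = {0,1,2}:  v_{0} + v_{1} + v_{2} = 0  ⇒ sig = (3;())
  P = {0,1,3}:  v_{0} + v_{1} + v_{3} = v_{6}  ⇒ sig = (3;(1))
  P = {0,2,7}:  v_{0} + v_{2} + v_{7} = v_{5}  ⇒ sig = (3;(1))
  P = {0,2,4}:  v_{0} + v_{2} + v_{4} = 2·v_{5}  ⇒ sig = (3;(2))

Sorted signature multiset PRS(X):
    (2;(1))
    (2;(1))
    (2;(1))
    (2;(1))
    (2;(1,1))
    (2;(1,1))
    (2;(1,2))
    (2;(1,2))
    (2;(2))
    (2;(2))
    (3;())
    (3;(1))
    (3;(1))
    (3;(2))


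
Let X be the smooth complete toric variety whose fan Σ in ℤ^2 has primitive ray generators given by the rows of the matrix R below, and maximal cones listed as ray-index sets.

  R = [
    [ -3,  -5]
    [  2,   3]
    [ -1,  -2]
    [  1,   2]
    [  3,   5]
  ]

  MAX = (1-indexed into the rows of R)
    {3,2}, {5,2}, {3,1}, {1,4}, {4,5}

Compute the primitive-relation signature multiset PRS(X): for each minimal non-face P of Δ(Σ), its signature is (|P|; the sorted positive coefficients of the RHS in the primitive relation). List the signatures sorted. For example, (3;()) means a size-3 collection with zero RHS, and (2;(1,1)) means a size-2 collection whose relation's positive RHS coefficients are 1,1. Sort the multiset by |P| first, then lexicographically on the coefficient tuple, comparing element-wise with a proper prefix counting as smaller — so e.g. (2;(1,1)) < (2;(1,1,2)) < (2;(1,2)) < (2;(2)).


5 collections generate NE(X_Σ); each relation:

  {1,5}:  v_{1} + v_{5} = 0  →  sig = (2;())
  {3,4}:  v_{3} + v_{4} = 0  →  sig = (2;())
  {1,2}:  v_{1} + v_{2} = v_{3}  →  sig = (2;(1))
  {2,4}:  v_{2} + v_{4} = v_{5}  →  sig = (2;(1))
  {3,5}:  v_{3} + v_{5} = v_{2}  →  sig = (2;(1))

Sorted signature multiset PRS(X):
    (2;())
    (2;())
    (2;(1))
    (2;(1))
    (2;(1))


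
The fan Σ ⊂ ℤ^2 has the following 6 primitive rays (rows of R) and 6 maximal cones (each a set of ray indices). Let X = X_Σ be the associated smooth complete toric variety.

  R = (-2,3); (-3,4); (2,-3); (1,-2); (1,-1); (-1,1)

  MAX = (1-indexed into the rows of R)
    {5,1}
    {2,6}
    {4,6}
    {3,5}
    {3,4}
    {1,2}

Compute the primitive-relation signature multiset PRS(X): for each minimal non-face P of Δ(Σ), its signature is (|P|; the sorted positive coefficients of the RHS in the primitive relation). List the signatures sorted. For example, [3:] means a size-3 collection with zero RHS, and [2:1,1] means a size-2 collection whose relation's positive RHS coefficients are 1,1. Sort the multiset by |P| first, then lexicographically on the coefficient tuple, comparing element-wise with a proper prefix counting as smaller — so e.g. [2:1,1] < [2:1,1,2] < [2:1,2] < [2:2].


Δ(Σ) — 6 vertices, 9 min non-faces:

  • {1,3}:  v_{1} + v_{3} = 0  so sig = [2:]
  • {5,6}:  v_{5} + v_{6} = 0  so sig = [2:]
  • {1,4}:  v_{1} + v_{4} = v_{6}  so sig = [2:1]
  • {1,6}:  v_{1} + v_{6} = v_{2}  so sig = [2:1]
  • {2,3}:  v_{2} + v_{3} = v_{6}  so sig = [2:1]
  • {2,5}:  v_{2} + v_{5} = v_{1}  so sig = [2:1]
  • {3,6}:  v_{3} + v_{6} = v_{4}  so sig = [2:1]
  • {4,5}:  v_{4} + v_{5} = v_{3}  so sig = [2:1]
  • {2,4}:  v_{2} + v_{4} = 2·v_{6}  so sig = [2:2]

Hence PRS(X_Σ) =
    |P|=2: 9 collections, coeffs (), (), (1), (1), (1), (1), (1), (1), (2)


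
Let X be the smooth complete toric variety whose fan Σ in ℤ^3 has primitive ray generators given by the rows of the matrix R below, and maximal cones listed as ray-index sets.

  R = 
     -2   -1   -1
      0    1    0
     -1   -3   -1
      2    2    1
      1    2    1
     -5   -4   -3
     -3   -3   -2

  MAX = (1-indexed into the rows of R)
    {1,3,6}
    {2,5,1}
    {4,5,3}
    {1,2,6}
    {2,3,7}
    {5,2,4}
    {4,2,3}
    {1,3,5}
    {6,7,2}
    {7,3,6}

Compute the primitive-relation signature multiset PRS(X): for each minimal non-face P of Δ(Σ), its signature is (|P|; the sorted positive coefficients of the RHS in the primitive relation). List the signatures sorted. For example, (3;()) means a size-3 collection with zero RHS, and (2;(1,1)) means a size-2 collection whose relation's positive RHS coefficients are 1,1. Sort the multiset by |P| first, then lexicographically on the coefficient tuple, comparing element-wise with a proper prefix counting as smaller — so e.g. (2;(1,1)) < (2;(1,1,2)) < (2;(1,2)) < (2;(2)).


Minimal non-faces — 9 found among 7 rays, 10 max cones:

  P = {1,4}:  v_{1} + v_{4} = v_{2}  ⟹  sig = (2;(1))
  P = {1,7}:  v_{1} + v_{7} = v_{6}  ⟹  sig = (2;(1))
  P = {5,7}:  v_{5} + v_{7} = v_{1}  ⟹  sig = (2;(1))
  P = {4,6}:  v_{4} + v_{6} = v_{2} + v_{7}  ⟹  sig = (2;(1,1))
  P = {4,7}:  v_{4} + v_{7} = 2·v_{2} + v_{3}  ⟹  sig = (2;(1,2))
  P = {5,6}:  v_{5} + v_{6} = 2·v_{1}  ⟹  sig = (2;(2))
  P = {2,3,5}:  v_{2} + v_{3} + v_{5} = 0  ⟹  sig = (3;())
  P = {1,2,3}:  v_{1} + v_{2} + v_{3} = v_{7}  ⟹  sig = (3;(1))
  P = {2,3,6}:  v_{2} + v_{3} + v_{6} = 2·v_{7}  ⟹  sig = (3;(2))

Signatures (|P|; sorted positive RHS coefficients), sorted:
{ (2;(1)) ×3,  (2;(1,1)),  (2;(1,2)),  (2;(2)),  (3;()),  (3;(1)),  (3;(2)) }


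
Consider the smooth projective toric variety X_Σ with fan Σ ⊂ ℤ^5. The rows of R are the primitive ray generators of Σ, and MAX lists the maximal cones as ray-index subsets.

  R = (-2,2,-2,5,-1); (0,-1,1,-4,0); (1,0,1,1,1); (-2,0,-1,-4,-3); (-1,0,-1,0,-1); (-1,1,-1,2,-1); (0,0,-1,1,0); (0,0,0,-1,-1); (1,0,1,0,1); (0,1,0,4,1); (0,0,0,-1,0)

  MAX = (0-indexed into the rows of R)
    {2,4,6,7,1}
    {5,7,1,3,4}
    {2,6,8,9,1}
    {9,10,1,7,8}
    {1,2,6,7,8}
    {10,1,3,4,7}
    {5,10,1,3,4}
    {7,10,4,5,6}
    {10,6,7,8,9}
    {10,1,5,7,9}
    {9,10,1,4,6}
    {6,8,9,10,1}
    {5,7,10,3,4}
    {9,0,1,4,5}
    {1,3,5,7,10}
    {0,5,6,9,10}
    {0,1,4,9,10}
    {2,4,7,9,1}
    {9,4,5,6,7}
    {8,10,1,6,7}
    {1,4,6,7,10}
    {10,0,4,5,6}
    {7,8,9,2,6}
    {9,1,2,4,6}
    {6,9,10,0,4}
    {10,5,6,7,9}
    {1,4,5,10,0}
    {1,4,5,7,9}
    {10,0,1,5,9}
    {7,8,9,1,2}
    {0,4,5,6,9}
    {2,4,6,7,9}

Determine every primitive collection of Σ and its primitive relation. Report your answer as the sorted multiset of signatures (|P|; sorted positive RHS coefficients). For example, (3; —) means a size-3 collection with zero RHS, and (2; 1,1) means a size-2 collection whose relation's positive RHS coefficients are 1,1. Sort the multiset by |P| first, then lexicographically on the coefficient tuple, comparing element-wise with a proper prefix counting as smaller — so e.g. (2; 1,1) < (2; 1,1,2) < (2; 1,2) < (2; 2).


Primitive collections (18):

  {4,8}:  v_{4} + v_{8} = 0 — sig = (2; —)
  {2,10}:  v_{2} + v_{10} = v_{8} — sig = (2; 1)
  {0,2}:  v_{0} + v_{2} = v_{5} + v_{9} — sig = (2; 1,1)
  {2,5}:  v_{2} + v_{5} = v_{7} + v_{9} — sig = (2; 1,1)
  {0,8}:  v_{0} + v_{8} = v_{5} + v_{9} + v_{10} — sig = (2; 1,1,1)
  {2,3}:  v_{2} + v_{3} = v_{1} + v_{5} + v_{7} — sig = (2; 1,1,1)
  {5,8}:  v_{5} + v_{8} = v_{7} + v_{9} + v_{10} — sig = (2; 1,1,1)
  {3,8}:  v_{3} + v_{8} = v_{1} + v_{5} + v_{7} + v_{10} — sig = (2; 1,1,1,1)
  {0,3}:  v_{0} + v_{3} = v_{1} + v_{4} + 3·v_{5} + v_{10} — sig = (2; 1,1,1,3)
  {3,9}:  v_{3} + v_{9} = v_{1} + 2·v_{5} — sig = (2; 1,2)
  {3,6}:  v_{3} + v_{6} = 2·v_{4} + v_{7} + 2·v_{10} — sig = (2; 1,2,2)
  {0,7}:  v_{0} + v_{7} = 2·v_{5} — sig = (2; 2)
  {1,5,6}:  v_{1} + v_{5} + v_{6} = v_{4} + v_{10} — sig = (3; 1,1)
  {0,1,6}:  v_{0} + v_{1} + v_{6} = 2·v_{4} + v_{9} + 2·v_{10} — sig = (3; 1,2,2)
  {1,6,7,9}:  v_{1} + v_{6} + v_{7} + v_{9} = 0 — sig = (4; —)
  {4,5,9,10}:  v_{4} + v_{5} + v_{9} + v_{10} = v_{0} — sig = (4; 1)
  {4,7,9,10}:  v_{4} + v_{7} + v_{9} + v_{10} = v_{5} — sig = (4; 1)
  {1,4,5,7,10}:  v_{1} + v_{4} + v_{5} + v_{7} + v_{10} = v_{3} — sig = (5; 1)

Sorted signature multiset PRS(X):
{ (2; —),  (2; 1),  (2; 1,1) ×2,  (2; 1,1,1) ×3,  (2; 1,1,1,1),  (2; 1,1,1,3),  (2; 1,2),  (2; 1,2,2),  (2; 2),  (3; 1,1),  (3; 1,2,2),  (4; —),  (4; 1) ×2,  (5; 1) }


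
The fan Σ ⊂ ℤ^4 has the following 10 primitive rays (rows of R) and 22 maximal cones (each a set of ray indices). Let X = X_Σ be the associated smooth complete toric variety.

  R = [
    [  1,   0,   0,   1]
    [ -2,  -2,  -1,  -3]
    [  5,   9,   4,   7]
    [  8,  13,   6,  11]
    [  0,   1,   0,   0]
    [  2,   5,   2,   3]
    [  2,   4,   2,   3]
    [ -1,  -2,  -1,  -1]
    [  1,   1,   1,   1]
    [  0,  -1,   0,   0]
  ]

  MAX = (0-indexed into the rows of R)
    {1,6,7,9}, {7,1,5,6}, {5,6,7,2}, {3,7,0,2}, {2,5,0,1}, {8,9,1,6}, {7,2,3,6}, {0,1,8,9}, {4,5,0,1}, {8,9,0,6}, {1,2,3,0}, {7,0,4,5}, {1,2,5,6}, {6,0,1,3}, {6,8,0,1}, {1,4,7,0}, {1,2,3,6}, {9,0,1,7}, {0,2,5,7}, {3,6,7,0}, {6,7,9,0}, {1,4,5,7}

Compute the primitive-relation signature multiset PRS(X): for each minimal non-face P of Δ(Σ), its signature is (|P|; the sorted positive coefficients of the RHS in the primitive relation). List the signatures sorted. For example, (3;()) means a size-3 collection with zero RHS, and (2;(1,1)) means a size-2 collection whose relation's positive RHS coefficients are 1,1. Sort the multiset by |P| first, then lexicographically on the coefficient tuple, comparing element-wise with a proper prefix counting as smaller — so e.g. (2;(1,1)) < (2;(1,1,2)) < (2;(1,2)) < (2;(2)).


Δ(Σ) — 10 vertices, 20 min non-faces:

  P={4,9}:  v_{4} + v_{9} = 0  so sig = (2;())
  P={4,6}:  v_{4} + v_{6} = v_{5}  so sig = (2;(1))
  P={5,9}:  v_{5} + v_{9} = v_{6}  so sig = (2;(1))
  P={7,8}:  v_{7} + v_{8} = v_{9}  so sig = (2;(1))
  P={3,4}:  v_{3} + v_{4} = v_{0} + v_{2} + v_{5}  so sig = (2;(1,1,1))
  P={4,8}:  v_{4} + v_{8} = v_{0} + v_{1} + v_{6}  so sig = (2;(1,1,1))
  P={5,8}:  v_{5} + v_{8} = v_{0} + v_{1} + 2·v_{6}  so sig = (2;(1,1,2))
  P={2,4}:  v_{2} + v_{4} = v_{0} + 2·v_{5}  so sig = (2;(1,2))
  P={2,9}:  v_{2} + v_{9} = v_{0} + 2·v_{6}  so sig = (2;(1,2))
  P={2,8}:  v_{2} + v_{8} = 2·v_{0} + v_{1} + 3·v_{6}  so sig = (2;(1,2,3))
  P={3,8}:  v_{3} + v_{8} = 3·v_{0} + v_{1} + 4·v_{6}  so sig = (2;(1,3,4))
  P={3,5}:  v_{3} + v_{5} = 2·v_{2}  so sig = (2;(2))
  P={3,9}:  v_{3} + v_{9} = 2·v_{0} + 3·v_{6}  so sig = (2;(2,3))
  P={0,2,6}:  v_{0} + v_{2} + v_{6} = v_{3}  so sig = (3;(1))
  P={0,5,6}:  v_{0} + v_{5} + v_{6} = v_{2}  so sig = (3;(1))
  P={1,2,7}:  v_{1} + v_{2} + v_{7} = v_{5}  so sig = (3;(1))
  P={1,3,7}:  v_{1} + v_{3} + v_{7} = v_{2}  so sig = (3;(1))
  P={0,1,6,7}:  v_{0} + v_{1} + v_{6} + v_{7} = 0  so sig = (4;())
  P={0,1,5,7}:  v_{0} + v_{1} + v_{5} + v_{7} = v_{4}  so sig = (4;(1))
  P={0,1,6,9}:  v_{0} + v_{1} + v_{6} + v_{9} = v_{8}  so sig = (4;(1))

Signatures (|P|; sorted positive RHS coefficients), sorted:
    (2;())
    (2;(1))
    (2;(1))
    (2;(1))
    (2;(1,1,1))
    (2;(1,1,1))
    (2;(1,1,2))
    (2;(1,2))
    (2;(1,2))
    (2;(1,2,3))
    (2;(1,3,4))
    (2;(2))
    (2;(2,3))
    (3;(1))
    (3;(1))
    (3;(1))
    (3;(1))
    (4;())
    (4;(1))
    (4;(1))


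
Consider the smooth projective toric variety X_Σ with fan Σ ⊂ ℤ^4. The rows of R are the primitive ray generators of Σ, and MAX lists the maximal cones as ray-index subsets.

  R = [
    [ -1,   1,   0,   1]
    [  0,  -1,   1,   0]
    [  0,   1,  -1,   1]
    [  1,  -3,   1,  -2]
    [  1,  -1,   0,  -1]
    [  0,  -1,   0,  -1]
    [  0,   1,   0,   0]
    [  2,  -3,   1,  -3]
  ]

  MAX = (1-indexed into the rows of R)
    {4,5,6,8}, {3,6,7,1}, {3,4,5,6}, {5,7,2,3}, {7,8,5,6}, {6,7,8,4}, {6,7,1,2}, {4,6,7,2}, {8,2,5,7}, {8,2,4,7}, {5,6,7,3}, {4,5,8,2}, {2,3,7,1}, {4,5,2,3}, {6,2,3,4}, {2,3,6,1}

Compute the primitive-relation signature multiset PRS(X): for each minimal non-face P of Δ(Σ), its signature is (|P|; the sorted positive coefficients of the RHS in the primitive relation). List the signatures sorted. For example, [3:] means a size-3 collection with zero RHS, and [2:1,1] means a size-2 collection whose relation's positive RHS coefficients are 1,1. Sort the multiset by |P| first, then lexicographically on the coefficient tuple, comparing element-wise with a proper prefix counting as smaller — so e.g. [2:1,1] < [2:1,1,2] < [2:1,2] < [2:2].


Minimal non-faces — 9 found among 8 rays, 16 max cones:

  P = {1,5}:  v_{1} + v_{5} = 0  so sig = [2:]
  P = {1,4}:  v_{1} + v_{4} = v_{2} + v_{6}  so sig = [2:1,1]
  P = {1,8}:  v_{1} + v_{8} = v_{4} + v_{7}  so sig = [2:1,1]
  P = {3,8}:  v_{3} + v_{8} = 2·v_{5}  so sig = [2:2]
  P = {2,5,6}:  v_{2} + v_{5} + v_{6} = v_{4}  so sig = [3:1]
  P = {3,4,7}:  v_{3} + v_{4} + v_{7} = v_{5}  so sig = [3:1]
  P = {4,5,7}:  v_{4} + v_{5} + v_{7} = v_{8}  so sig = [3:1]
  P = {2,6,8}:  v_{2} + v_{6} + v_{8} = 2·v_{4} + v_{7}  so sig = [3:1,2]
  P = {2,3,6,7}:  v_{2} + v_{3} + v_{6} + v_{7} = 0  so sig = [4:]

Hence PRS(X_Σ) =
    |P|=2: 4 collections, coeffs (), (1,1), (1,1), (2)
    |P|=3: 4 collections, coeffs (1), (1), (1), (1,2)
    |P|=4: 1 collection, coeffs ()


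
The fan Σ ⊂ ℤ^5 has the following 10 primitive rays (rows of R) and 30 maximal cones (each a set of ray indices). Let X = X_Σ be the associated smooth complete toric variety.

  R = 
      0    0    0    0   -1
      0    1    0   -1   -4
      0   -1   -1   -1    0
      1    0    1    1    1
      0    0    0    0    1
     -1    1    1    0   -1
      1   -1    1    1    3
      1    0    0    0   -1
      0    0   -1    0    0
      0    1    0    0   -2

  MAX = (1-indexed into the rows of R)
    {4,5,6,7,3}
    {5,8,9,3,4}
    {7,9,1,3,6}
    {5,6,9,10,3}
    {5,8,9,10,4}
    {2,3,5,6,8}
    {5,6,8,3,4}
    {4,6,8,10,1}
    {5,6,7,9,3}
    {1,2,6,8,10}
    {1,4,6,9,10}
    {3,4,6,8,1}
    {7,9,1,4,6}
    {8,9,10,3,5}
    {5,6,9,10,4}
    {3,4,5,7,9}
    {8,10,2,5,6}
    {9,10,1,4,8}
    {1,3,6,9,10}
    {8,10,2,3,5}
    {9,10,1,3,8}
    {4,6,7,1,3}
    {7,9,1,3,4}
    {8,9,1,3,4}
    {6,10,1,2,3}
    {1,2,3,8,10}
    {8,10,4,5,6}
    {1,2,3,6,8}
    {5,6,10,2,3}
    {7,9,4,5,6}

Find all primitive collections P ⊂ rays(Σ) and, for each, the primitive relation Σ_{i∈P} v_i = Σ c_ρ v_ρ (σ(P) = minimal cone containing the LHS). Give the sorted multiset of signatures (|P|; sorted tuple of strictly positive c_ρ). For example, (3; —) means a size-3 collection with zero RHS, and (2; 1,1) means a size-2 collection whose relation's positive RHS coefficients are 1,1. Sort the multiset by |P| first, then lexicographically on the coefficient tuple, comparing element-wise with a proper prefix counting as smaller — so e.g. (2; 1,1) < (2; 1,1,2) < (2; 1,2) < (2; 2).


Minimal non-faces — 10 found among 10 rays, 30 max cones:

  P = {1,5}:  v_{1} + v_{5} = 0  so sig = (2; —)
  P = {7,10}:  v_{7} + v_{10} = v_{4}  so sig = (2; 1)
  P = {2,7}:  v_{2} + v_{7} = v_{3} + v_{4} + v_{6} + v_{8}  so sig = (2; 1,1,1,1)
  P = {2,4}:  v_{2} + v_{4} = v_{6} + 2·v_{8}  so sig = (2; 1,2)
  P = {2,9}:  v_{2} + v_{9} = v_{3} + 2·v_{10}  so sig = (2; 1,2)
  P = {7,8}:  v_{7} + v_{8} = v_{3} + 2·v_{4}  so sig = (2; 1,2)
  P = {3,4,10}:  v_{3} + v_{4} + v_{10} = v_{8}  so sig = (3; 1)
  P = {6,8,9}:  v_{6} + v_{8} + v_{9} = v_{10}  so sig = (3; 1)
  P = {3,4,6,9}:  v_{3} + v_{4} + v_{6} + v_{9} = 0  so sig = (4; —)
  P = {3,6,8,10}:  v_{3} + v_{6} + v_{8} + v_{10} = v_{2}  so sig = (4; 1)

Sorted signature multiset PRS(X):
    |P|=2: 6 collections, coeffs (), (1), (1,1,1,1), (1,2), (1,2), (1,2)
    |P|=3: 2 collections, coeffs (1), (1)
    |P|=4: 2 collections, coeffs (), (1)


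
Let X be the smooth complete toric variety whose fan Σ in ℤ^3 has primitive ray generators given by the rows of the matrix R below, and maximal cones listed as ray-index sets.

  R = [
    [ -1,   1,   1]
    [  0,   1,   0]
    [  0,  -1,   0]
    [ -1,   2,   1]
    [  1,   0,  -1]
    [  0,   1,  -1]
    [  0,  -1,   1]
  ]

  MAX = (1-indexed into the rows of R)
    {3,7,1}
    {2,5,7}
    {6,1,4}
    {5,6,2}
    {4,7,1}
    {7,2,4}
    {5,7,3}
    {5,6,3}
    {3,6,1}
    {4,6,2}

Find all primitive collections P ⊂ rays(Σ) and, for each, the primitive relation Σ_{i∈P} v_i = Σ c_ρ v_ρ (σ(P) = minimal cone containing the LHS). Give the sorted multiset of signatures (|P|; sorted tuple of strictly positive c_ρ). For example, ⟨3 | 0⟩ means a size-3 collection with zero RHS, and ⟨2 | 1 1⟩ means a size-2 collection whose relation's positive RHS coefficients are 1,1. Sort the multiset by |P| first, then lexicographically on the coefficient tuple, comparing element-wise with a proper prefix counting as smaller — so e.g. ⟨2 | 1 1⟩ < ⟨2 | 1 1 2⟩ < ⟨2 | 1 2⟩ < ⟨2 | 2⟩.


6 collections generate NE(X_Σ); each relation:

  P = {2,3}:  v_{2} + v_{3} = 0  ⇒ sig = ⟨2 | 0⟩
  P = {6,7}:  v_{6} + v_{7} = 0  ⇒ sig = ⟨2 | 0⟩
  P = {1,2}:  v_{1} + v_{2} = v_{4}  ⇒ sig = ⟨2 | 1⟩
  P = {1,5}:  v_{1} + v_{5} = v_{2}  ⇒ sig = ⟨2 | 1⟩
  P = {3,4}:  v_{3} + v_{4} = v_{1}  ⇒ sig = ⟨2 | 1⟩
  P = {4,5}:  v_{4} + v_{5} = 2·v_{2}  ⇒ sig = ⟨2 | 2⟩

so the primitive-relation signature multiset is
{ ⟨2 | 0⟩ ×2,  ⟨2 | 1⟩ ×3,  ⟨2 | 2⟩ }


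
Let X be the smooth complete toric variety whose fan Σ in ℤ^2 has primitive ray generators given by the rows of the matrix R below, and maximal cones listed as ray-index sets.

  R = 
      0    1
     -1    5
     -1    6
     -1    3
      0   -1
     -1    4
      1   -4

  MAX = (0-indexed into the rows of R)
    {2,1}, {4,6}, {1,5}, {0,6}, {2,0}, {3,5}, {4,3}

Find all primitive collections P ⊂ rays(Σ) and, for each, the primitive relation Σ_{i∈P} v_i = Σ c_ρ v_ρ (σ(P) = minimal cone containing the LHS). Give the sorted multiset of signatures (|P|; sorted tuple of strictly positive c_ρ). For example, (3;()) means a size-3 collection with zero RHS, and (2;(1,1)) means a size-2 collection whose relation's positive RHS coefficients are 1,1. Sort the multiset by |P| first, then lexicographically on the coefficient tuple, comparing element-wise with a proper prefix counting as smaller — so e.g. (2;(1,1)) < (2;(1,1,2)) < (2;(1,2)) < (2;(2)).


Minimal non-faces — 14 found among 7 rays, 7 max cones:

  P = {0,4}:  v_{0} + v_{4} = 0 ; sig = (2;())
  P = {5,6}:  v_{5} + v_{6} = 0 ; sig = (2;())
  P = {0,1}:  v_{0} + v_{1} = v_{2} ; sig = (2;(1))
  P = {0,3}:  v_{0} + v_{3} = v_{5} ; sig = (2;(1))
  P = {0,5}:  v_{0} + v_{5} = v_{1} ; sig = (2;(1))
  P = {1,4}:  v_{1} + v_{4} = v_{5} ; sig = (2;(1))
  P = {1,6}:  v_{1} + v_{6} = v_{0} ; sig = (2;(1))
  P = {2,4}:  v_{2} + v_{4} = v_{1} ; sig = (2;(1))
  P = {3,6}:  v_{3} + v_{6} = v_{4} ; sig = (2;(1))
  P = {4,5}:  v_{4} + v_{5} = v_{3} ; sig = (2;(1))
  P = {2,3}:  v_{2} + v_{3} = v_{1} + v_{5} ; sig = (2;(1,1))
  P = {1,3}:  v_{1} + v_{3} = 2·v_{5} ; sig = (2;(2))
  P = {2,5}:  v_{2} + v_{5} = 2·v_{1} ; sig = (2;(2))
  P = {2,6}:  v_{2} + v_{6} = 2·v_{0} ; sig = (2;(2))

Sorted signature multiset PRS(X):
{ (2;()) ×2,  (2;(1)) ×8,  (2;(1,1)),  (2;(2)) ×3 }


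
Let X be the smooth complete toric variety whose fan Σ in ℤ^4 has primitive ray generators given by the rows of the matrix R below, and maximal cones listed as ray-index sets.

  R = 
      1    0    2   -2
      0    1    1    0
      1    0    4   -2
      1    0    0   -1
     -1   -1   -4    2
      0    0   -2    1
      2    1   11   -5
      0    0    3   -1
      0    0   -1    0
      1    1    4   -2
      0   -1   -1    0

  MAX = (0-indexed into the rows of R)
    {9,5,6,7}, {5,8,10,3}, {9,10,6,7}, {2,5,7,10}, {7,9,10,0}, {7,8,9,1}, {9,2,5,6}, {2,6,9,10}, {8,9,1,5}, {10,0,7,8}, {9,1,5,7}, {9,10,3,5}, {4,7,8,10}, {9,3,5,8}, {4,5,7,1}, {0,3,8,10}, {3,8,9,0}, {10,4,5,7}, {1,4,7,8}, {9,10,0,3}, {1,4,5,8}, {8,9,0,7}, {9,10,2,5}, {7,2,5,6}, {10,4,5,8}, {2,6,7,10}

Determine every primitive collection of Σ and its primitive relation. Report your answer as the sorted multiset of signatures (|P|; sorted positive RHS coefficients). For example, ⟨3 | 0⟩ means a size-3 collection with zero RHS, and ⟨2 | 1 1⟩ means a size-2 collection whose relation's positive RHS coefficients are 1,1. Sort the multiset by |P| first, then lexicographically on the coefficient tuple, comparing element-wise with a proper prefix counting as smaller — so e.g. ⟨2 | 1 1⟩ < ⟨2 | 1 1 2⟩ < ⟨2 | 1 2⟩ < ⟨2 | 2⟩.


Σ has 23 primitive collections:

  {1,10}:  v_{1} + v_{10} = 0  →  sig = ⟨2 | 0⟩
  {4,9}:  v_{4} + v_{9} = 0  →  sig = ⟨2 | 0⟩
  {0,5}:  v_{0} + v_{5} = v_{3}  →  sig = ⟨2 | 1⟩
  {0,1}:  v_{0} + v_{1} = v_{8} + v_{9}  →  sig = ⟨2 | 1 1⟩
  {0,4}:  v_{0} + v_{4} = v_{8} + v_{10}  →  sig = ⟨2 | 1 1⟩
  {2,8}:  v_{2} + v_{8} = v_{9} + v_{10}  →  sig = ⟨2 | 1 1⟩
  {3,7}:  v_{3} + v_{7} = v_{9} + v_{10}  →  sig = ⟨2 | 1 1⟩
  {4,6}:  v_{4} + v_{6} = v_{2} + v_{7}  →  sig = ⟨2 | 1 1⟩
  {1,2}:  v_{1} + v_{2} = v_{5} + v_{7} + v_{9}  →  sig = ⟨2 | 1 1 1⟩
  {1,3}:  v_{1} + v_{3} = v_{5} + v_{8} + v_{9}  →  sig = ⟨2 | 1 1 1⟩
  {2,4}:  v_{2} + v_{4} = v_{5} + v_{7} + v_{10}  →  sig = ⟨2 | 1 1 1⟩
  {3,4}:  v_{3} + v_{4} = v_{5} + v_{8} + v_{10}  →  sig = ⟨2 | 1 1 1⟩
  {3,6}:  v_{3} + v_{6} = v_{2} + 2·v_{9} + v_{10}  →  sig = ⟨2 | 1 1 2⟩
  {6,8}:  v_{6} + v_{8} = v_{7} + 2·v_{9} + v_{10}  →  sig = ⟨2 | 1 1 2⟩
  {1,6}:  v_{1} + v_{6} = v_{5} + 2·v_{7} + 2·v_{9}  →  sig = ⟨2 | 1 2 2⟩
  {2,3}:  v_{2} + v_{3} = v_{5} + 2·v_{9} + 2·v_{10}  →  sig = ⟨2 | 1 2 2⟩
  {0,6}:  v_{0} + v_{6} = v_{7} + 3·v_{9} + 2·v_{10}  →  sig = ⟨2 | 1 2 3⟩
  {0,2}:  v_{0} + v_{2} = 2·v_{9} + 2·v_{10}  →  sig = ⟨2 | 2 2⟩
  {5,7,8}:  v_{5} + v_{7} + v_{8} = 0  →  sig = ⟨3 | 0⟩
  {2,7,9}:  v_{2} + v_{7} + v_{9} = v_{6}  →  sig = ⟨3 | 1⟩
  {8,9,10}:  v_{8} + v_{9} + v_{10} = v_{0}  →  sig = ⟨3 | 1⟩
  {5,6,10}:  v_{5} + v_{6} + v_{10} = 2·v_{2}  →  sig = ⟨3 | 2⟩
  {5,7,9,10}:  v_{5} + v_{7} + v_{9} + v_{10} = v_{2}  →  sig = ⟨4 | 1⟩

so the primitive-relation signature multiset is
    |P|=2: 18 collections, coeffs (), (), (1), (1,1), (1,1), (1,1), (1,1), (1,1), (1,1,1), (1,1,1), (1,1,1), (1,1,1), (1,1,2), (1,1,2), (1,2,2), (1,2,2), (1,2,3), (2,2)
    |P|=3: 4 collections, coeffs (), (1), (1), (2)
    |P|=4: 1 collection, coeffs (1)


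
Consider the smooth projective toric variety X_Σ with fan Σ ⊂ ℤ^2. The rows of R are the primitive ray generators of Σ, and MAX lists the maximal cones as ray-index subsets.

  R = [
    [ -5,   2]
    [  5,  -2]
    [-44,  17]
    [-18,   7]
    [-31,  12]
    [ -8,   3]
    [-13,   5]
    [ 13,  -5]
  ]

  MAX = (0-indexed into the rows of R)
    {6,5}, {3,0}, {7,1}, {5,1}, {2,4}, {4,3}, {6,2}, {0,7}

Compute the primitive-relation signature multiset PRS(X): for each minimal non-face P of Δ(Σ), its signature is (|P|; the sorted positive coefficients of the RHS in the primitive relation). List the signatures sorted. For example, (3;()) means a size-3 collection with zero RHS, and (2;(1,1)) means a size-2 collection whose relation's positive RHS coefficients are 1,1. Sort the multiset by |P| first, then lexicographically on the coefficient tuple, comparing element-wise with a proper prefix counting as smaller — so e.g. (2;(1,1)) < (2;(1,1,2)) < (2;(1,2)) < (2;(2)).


Δ(Σ) — 8 vertices, 20 min non-faces:

  P = {0,1}:  v_{0} + v_{1} = 0  ⟹  sig = (2;())
  P = {6,7}:  v_{6} + v_{7} = 0  ⟹  sig = (2;())
  P = {0,5}:  v_{0} + v_{5} = v_{6}  ⟹  sig = (2;(1))
  P = {0,6}:  v_{0} + v_{6} = v_{3}  ⟹  sig = (2;(1))
  P = {1,3}:  v_{1} + v_{3} = v_{6}  ⟹  sig = (2;(1))
  P = {1,6}:  v_{1} + v_{6} = v_{5}  ⟹  sig = (2;(1))
  P = {2,7}:  v_{2} + v_{7} = v_{4}  ⟹  sig = (2;(1))
  P = {3,6}:  v_{3} + v_{6} = v_{4}  ⟹  sig = (2;(1))
  P = {3,7}:  v_{3} + v_{7} = v_{0}  ⟹  sig = (2;(1))
  P = {4,6}:  v_{4} + v_{6} = v_{2}  ⟹  sig = (2;(1))
  P = {4,7}:  v_{4} + v_{7} = v_{3}  ⟹  sig = (2;(1))
  P = {5,7}:  v_{5} + v_{7} = v_{1}  ⟹  sig = (2;(1))
  P = {0,2}:  v_{0} + v_{2} = v_{3} + v_{4}  ⟹  sig = (2;(1,1))
  P = {0,4}:  v_{0} + v_{4} = 2·v_{3}  ⟹  sig = (2;(2))
  P = {1,4}:  v_{1} + v_{4} = 2·v_{6}  ⟹  sig = (2;(2))
  P = {2,3}:  v_{2} + v_{3} = 2·v_{4}  ⟹  sig = (2;(2))
  P = {3,5}:  v_{3} + v_{5} = 2·v_{6}  ⟹  sig = (2;(2))
  P = {1,2}:  v_{1} + v_{2} = 3·v_{6}  ⟹  sig = (2;(3))
  P = {4,5}:  v_{4} + v_{5} = 3·v_{6}  ⟹  sig = (2;(3))
  P = {2,5}:  v_{2} + v_{5} = 4·v_{6}  ⟹  sig = (2;(4))

Hence PRS(X_Σ) =
    (2;())
    (2;())
    (2;(1))
    (2;(1))
    (2;(1))
    (2;(1))
    (2;(1))
    (2;(1))
    (2;(1))
    (2;(1))
    (2;(1))
    (2;(1))
    (2;(1,1))
    (2;(2))
    (2;(2))
    (2;(2))
    (2;(2))
    (2;(3))
    (2;(3))
    (2;(4))


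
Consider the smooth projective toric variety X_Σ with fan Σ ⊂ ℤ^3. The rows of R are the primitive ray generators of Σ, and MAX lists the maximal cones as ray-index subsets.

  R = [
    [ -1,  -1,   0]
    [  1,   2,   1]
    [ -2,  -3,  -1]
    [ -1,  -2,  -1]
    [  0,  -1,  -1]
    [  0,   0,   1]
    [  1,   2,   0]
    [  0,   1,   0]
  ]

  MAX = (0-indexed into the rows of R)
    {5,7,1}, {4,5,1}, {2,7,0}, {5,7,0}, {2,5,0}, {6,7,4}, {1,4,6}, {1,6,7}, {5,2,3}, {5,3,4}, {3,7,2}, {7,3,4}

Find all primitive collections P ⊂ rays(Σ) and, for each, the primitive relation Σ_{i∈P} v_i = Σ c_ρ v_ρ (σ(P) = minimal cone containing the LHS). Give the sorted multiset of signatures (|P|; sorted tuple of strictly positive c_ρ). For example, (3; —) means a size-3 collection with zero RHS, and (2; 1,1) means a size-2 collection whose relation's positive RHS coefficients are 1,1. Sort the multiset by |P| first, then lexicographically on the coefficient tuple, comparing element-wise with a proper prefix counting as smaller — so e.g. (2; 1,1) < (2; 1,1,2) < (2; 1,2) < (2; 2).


14 collections generate NE(X_Σ); each relation:

  • {1,3}:  v_{1} + v_{3} = 0 — sig = (2; —)
  • {0,3}:  v_{0} + v_{3} = v_{2} — sig = (2; 1)
  • {0,4}:  v_{0} + v_{4} = v_{3} — sig = (2; 1)
  • {0,6}:  v_{0} + v_{6} = v_{7} — sig = (2; 1)
  • {1,2}:  v_{1} + v_{2} = v_{0} — sig = (2; 1)
  • {5,6}:  v_{5} + v_{6} = v_{1} — sig = (2; 1)
  • {0,1}:  v_{0} + v_{1} = v_{5} + v_{7} — sig = (2; 1,1)
  • {2,6}:  v_{2} + v_{6} = v_{3} + v_{7} — sig = (2; 1,1)
  • {3,6}:  v_{3} + v_{6} = v_{4} + v_{7} — sig = (2; 1,1)
  • {2,4}:  v_{2} + v_{4} = 2·v_{3} — sig = (2; 2)
  • {4,5,7}:  v_{4} + v_{5} + v_{7} = 0 — sig = (3; —)
  • {1,4,7}:  v_{1} + v_{4} + v_{7} = v_{6} — sig = (3; 1)
  • {3,5,7}:  v_{3} + v_{5} + v_{7} = v_{0} — sig = (3; 1)
  • {2,5,7}:  v_{2} + v_{5} + v_{7} = 2·v_{0} — sig = (3; 2)

Signatures (|P|; sorted positive RHS coefficients), sorted:
    |P|=2: 10 collections, coeffs (), (1), (1), (1), (1), (1), (1,1), (1,1), (1,1), (2)
    |P|=3: 4 collections, coeffs (), (1), (1), (2)


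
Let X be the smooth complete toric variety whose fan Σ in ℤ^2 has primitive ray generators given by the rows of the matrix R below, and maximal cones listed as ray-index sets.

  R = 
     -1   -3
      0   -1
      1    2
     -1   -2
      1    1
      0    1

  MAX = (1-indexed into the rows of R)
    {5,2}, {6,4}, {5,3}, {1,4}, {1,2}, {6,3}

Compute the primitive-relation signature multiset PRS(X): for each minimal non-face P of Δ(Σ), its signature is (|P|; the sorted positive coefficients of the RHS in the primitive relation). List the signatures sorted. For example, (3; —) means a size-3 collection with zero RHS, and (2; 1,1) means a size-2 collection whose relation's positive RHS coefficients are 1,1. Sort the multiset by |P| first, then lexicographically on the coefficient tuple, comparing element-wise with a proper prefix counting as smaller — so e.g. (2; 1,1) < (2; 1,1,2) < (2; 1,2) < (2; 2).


|primitive collections| = 9. Relations:

  • {2,6}:  v_{2} + v_{6} = 0 — sig = (2; —)
  • {3,4}:  v_{3} + v_{4} = 0 — sig = (2; —)
  • {1,3}:  v_{1} + v_{3} = v_{2} — sig = (2; 1)
  • {1,6}:  v_{1} + v_{6} = v_{4} — sig = (2; 1)
  • {2,3}:  v_{2} + v_{3} = v_{5} — sig = (2; 1)
  • {2,4}:  v_{2} + v_{4} = v_{1} — sig = (2; 1)
  • {4,5}:  v_{4} + v_{5} = v_{2} — sig = (2; 1)
  • {5,6}:  v_{5} + v_{6} = v_{3} — sig = (2; 1)
  • {1,5}:  v_{1} + v_{5} = 2·v_{2} — sig = (2; 2)

Sorted signature multiset PRS(X):
[(2; —), (2; —), (2; 1), (2; 1), (2; 1), (2; 1), (2; 1), (2; 1), (2; 2)]


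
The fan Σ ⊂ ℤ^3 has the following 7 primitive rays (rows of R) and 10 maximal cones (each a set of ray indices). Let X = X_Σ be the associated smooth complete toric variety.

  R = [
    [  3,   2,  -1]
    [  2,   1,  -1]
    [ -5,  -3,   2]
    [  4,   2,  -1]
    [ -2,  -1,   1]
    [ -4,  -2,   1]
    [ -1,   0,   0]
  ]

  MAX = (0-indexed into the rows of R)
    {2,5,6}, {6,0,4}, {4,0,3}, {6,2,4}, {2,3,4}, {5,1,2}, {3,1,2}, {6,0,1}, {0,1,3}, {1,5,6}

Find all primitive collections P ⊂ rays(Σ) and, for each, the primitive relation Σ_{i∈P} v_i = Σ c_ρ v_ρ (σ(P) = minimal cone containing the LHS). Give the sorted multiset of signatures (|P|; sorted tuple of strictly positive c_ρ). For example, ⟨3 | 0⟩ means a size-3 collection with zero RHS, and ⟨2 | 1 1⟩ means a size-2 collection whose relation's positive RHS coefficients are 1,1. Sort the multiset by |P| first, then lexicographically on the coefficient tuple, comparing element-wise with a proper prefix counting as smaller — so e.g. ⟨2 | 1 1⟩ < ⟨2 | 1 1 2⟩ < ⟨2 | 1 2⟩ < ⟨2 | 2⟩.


Minimal non-faces — 7 found among 7 rays, 10 max cones:

  P = {1,4}:  v_{1} + v_{4} = 0 — sig = ⟨2 | 0⟩
  P = {3,5}:  v_{3} + v_{5} = 0 — sig = ⟨2 | 0⟩
  P = {0,2}:  v_{0} + v_{2} = v_{4} — sig = ⟨2 | 1⟩
  P = {0,5}:  v_{0} + v_{5} = v_{6} — sig = ⟨2 | 1⟩
  P = {3,6}:  v_{3} + v_{6} = v_{0} — sig = ⟨2 | 1⟩
  P = {4,5}:  v_{4} + v_{5} = v_{2} + v_{6} — sig = ⟨2 | 1 1⟩
  P = {1,2,6}:  v_{1} + v_{2} + v_{6} = v_{5} — sig = ⟨3 | 1⟩

so the primitive-relation signature multiset is
    |P|=2: 6 collections, coeffs (), (), (1), (1), (1), (1,1)
    |P|=3: 1 collection, coeffs (1)


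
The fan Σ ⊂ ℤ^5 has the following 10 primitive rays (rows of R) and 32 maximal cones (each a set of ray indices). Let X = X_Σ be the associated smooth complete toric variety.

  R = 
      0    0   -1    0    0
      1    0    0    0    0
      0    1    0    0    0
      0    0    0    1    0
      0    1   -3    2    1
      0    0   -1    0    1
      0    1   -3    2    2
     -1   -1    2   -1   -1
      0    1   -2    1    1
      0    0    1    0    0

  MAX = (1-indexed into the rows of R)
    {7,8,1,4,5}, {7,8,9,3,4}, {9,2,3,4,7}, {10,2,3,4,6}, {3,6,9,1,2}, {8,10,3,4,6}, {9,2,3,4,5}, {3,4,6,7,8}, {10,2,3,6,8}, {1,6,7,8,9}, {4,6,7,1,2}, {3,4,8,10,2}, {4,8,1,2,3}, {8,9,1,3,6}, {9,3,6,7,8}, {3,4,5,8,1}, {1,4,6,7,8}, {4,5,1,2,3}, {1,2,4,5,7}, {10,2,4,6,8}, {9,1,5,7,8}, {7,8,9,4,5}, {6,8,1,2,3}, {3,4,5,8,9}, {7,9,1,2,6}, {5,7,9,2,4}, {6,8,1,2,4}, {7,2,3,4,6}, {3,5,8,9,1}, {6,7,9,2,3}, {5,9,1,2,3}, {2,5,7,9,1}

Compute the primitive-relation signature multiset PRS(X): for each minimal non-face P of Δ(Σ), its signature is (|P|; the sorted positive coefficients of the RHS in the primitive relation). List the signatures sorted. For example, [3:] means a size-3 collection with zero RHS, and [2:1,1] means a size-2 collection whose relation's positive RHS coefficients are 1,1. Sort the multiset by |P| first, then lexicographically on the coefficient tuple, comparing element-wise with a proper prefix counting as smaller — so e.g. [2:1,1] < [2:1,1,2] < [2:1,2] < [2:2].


Δ(Σ) — 10 vertices, 14 min non-faces:

  P = {1,10}:  v_{1} + v_{10} = 0  so sig = [2:]
  P = {5,6}:  v_{5} + v_{6} = v_{1} + v_{7}  so sig = [2:1,1]
  P = {5,10}:  v_{5} + v_{10} = v_{4} + v_{9}  so sig = [2:1,1]
  P = {9,10}:  v_{9} + v_{10} = v_{3} + v_{4} + v_{6}  so sig = [2:1,1,1]
  P = {7,10}:  v_{7} + v_{10} = v_{3} + 2·v_{4} + 2·v_{6}  so sig = [2:1,2,2]
  P = {2,8,9}:  v_{2} + v_{8} + v_{9} = 0  so sig = [3:]
  P = {1,4,9}:  v_{1} + v_{4} + v_{9} = v_{5}  so sig = [3:1]
  P = {4,6,9}:  v_{4} + v_{6} + v_{9} = v_{7}  so sig = [3:1]
  P = {2,5,8}:  v_{2} + v_{5} + v_{8} = v_{1} + v_{4}  so sig = [3:1,1]
  P = {2,7,8}:  v_{2} + v_{7} + v_{8} = v_{4} + v_{6}  so sig = [3:1,1]
  P = {3,5,7}:  v_{3} + v_{5} + v_{7} = v_{4} + 3·v_{9}  so sig = [3:1,3]
  P = {1,3,7}:  v_{1} + v_{3} + v_{7} = 2·v_{9}  so sig = [3:2]
  P = {1,3,4,6}:  v_{1} + v_{3} + v_{4} + v_{6} = v_{9}  so sig = [4:1]
  P = {2,3,4,6,8}:  v_{2} + v_{3} + v_{4} + v_{6} + v_{8} = v_{10}  so sig = [5:1]

Hence PRS(X_Σ) =
    |P|=2: 5 collections, coeffs (), (1,1), (1,1), (1,1,1), (1,2,2)
    |P|=3: 7 collections, coeffs (), (1), (1), (1,1), (1,1), (1,3), (2)
    |P|=4: 1 collection, coeffs (1)
    |P|=5: 1 collection, coeffs (1)
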